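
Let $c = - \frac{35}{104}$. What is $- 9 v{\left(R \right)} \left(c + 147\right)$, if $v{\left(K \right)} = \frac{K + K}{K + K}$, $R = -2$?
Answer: $- \frac{137277}{104} \approx -1320.0$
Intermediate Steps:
$c = - \frac{35}{104}$ ($c = \left(-35\right) \frac{1}{104} = - \frac{35}{104} \approx -0.33654$)
$v{\left(K \right)} = 1$ ($v{\left(K \right)} = \frac{2 K}{2 K} = 2 K \frac{1}{2 K} = 1$)
$- 9 v{\left(R \right)} \left(c + 147\right) = \left(-9\right) 1 \left(- \frac{35}{104} + 147\right) = \left(-9\right) \frac{15253}{104} = - \frac{137277}{104}$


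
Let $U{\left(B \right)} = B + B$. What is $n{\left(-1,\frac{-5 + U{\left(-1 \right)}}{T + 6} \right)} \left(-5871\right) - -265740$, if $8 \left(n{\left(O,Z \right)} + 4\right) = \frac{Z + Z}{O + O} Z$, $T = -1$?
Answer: $\frac{58132479}{200} \approx 2.9066 \cdot 10^{5}$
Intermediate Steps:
$U{\left(B \right)} = 2 B$
$n{\left(O,Z \right)} = -4 + \frac{Z^{2}}{8 O}$ ($n{\left(O,Z \right)} = -4 + \frac{\frac{Z + Z}{O + O} Z}{8} = -4 + \frac{\frac{2 Z}{2 O} Z}{8} = -4 + \frac{2 Z \frac{1}{2 O} Z}{8} = -4 + \frac{\frac{Z}{O} Z}{8} = -4 + \frac{\frac{1}{O} Z^{2}}{8} = -4 + \frac{Z^{2}}{8 O}$)
$n{\left(-1,\frac{-5 + U{\left(-1 \right)}}{T + 6} \right)} \left(-5871\right) - -265740 = \left(-4 + \frac{\left(\frac{-5 + 2 \left(-1\right)}{-1 + 6}\right)^{2}}{8 \left(-1\right)}\right) \left(-5871\right) - -265740 = \left(-4 + \frac{1}{8} \left(-1\right) \left(\frac{-5 - 2}{5}\right)^{2}\right) \left(-5871\right) + 265740 = \left(-4 + \frac{1}{8} \left(-1\right) \left(\left(-7\right) \frac{1}{5}\right)^{2}\right) \left(-5871\right) + 265740 = \left(-4 + \frac{1}{8} \left(-1\right) \left(- \frac{7}{5}\right)^{2}\right) \left(-5871\right) + 265740 = \left(-4 + \frac{1}{8} \left(-1\right) \frac{49}{25}\right) \left(-5871\right) + 265740 = \left(-4 - \frac{49}{200}\right) \left(-5871\right) + 265740 = \left(- \frac{849}{200}\right) \left(-5871\right) + 265740 = \frac{4984479}{200} + 265740 = \frac{58132479}{200}$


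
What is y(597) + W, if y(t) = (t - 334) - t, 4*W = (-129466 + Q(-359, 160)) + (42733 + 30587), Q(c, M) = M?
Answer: -28661/2 ≈ -14331.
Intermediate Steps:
W = -27993/2 (W = ((-129466 + 160) + (42733 + 30587))/4 = (-129306 + 73320)/4 = (¼)*(-55986) = -27993/2 ≈ -13997.)
y(t) = -334 (y(t) = (-334 + t) - t = -334)
y(597) + W = -334 - 27993/2 = -28661/2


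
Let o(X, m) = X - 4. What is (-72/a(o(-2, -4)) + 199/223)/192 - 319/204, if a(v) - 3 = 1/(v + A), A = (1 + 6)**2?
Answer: -79631053/47311680 ≈ -1.6831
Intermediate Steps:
o(X, m) = -4 + X
A = 49 (A = 7**2 = 49)
a(v) = 3 + 1/(49 + v) (a(v) = 3 + 1/(v + 49) = 3 + 1/(49 + v))
(-72/a(o(-2, -4)) + 199/223)/192 - 319/204 = (-72*(49 + (-4 - 2))/(148 + 3*(-4 - 2)) + 199/223)/192 - 319/204 = (-72*(49 - 6)/(148 + 3*(-6)) + 199*(1/223))*(1/192) - 319*1/204 = (-72*43/(148 - 18) + 199/223)*(1/192) - 319/204 = (-72/((1/43)*130) + 199/223)*(1/192) - 319/204 = (-72/130/43 + 199/223)*(1/192) - 319/204 = (-72*43/130 + 199/223)*(1/192) - 319/204 = (-1548/65 + 199/223)*(1/192) - 319/204 = -332269/14495*1/192 - 319/204 = -332269/2783040 - 319/204 = -79631053/47311680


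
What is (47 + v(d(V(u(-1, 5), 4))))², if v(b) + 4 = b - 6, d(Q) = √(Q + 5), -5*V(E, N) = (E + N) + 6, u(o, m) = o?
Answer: 6861/5 + 296*√5/5 ≈ 1504.6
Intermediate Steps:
V(E, N) = -6/5 - E/5 - N/5 (V(E, N) = -((E + N) + 6)/5 = -(6 + E + N)/5 = -6/5 - E/5 - N/5)
d(Q) = √(5 + Q)
v(b) = -10 + b (v(b) = -4 + (b - 6) = -4 + (-6 + b) = -10 + b)
(47 + v(d(V(u(-1, 5), 4))))² = (47 + (-10 + √(5 + (-6/5 - ⅕*(-1) - ⅕*4))))² = (47 + (-10 + √(5 + (-6/5 + ⅕ - ⅘))))² = (47 + (-10 + √(5 - 9/5)))² = (47 + (-10 + √(16/5)))² = (47 + (-10 + 4*√5/5))² = (37 + 4*√5/5)²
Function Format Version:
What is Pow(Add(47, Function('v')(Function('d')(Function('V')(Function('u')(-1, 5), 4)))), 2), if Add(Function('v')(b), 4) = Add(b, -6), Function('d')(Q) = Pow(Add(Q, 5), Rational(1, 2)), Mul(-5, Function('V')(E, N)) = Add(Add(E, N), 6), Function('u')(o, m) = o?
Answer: Add(Rational(6861, 5), Mul(Rational(296, 5), Pow(5, Rational(1, 2)))) ≈ 1504.6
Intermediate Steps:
Function('V')(E, N) = Add(Rational(-6, 5), Mul(Rational(-1, 5), E), Mul(Rational(-1, 5), N)) (Function('V')(E, N) = Mul(Rational(-1, 5), Add(Add(E, N), 6)) = Mul(Rational(-1, 5), Add(6, E, N)) = Add(Rational(-6, 5), Mul(Rational(-1, 5), E), Mul(Rational(-1, 5), N)))
Function('d')(Q) = Pow(Add(5, Q), Rational(1, 2))
Function('v')(b) = Add(-10, b) (Function('v')(b) = Add(-4, Add(b, -6)) = Add(-4, Add(-6, b)) = Add(-10, b))
Pow(Add(47, Function('v')(Function('d')(Function('V')(Function('u')(-1, 5), 4)))), 2) = Pow(Add(47, Add(-10, Pow(Add(5, Add(Rational(-6, 5), Mul(Rational(-1, 5), -1), Mul(Rational(-1, 5), 4))), Rational(1, 2)))), 2) = Pow(Add(47, Add(-10, Pow(Add(5, Add(Rational(-6, 5), Rational(1, 5), Rational(-4, 5))), Rational(1, 2)))), 2) = Pow(Add(47, Add(-10, Pow(Add(5, Rational(-9, 5)), Rational(1, 2)))), 2) = Pow(Add(47, Add(-10, Pow(Rational(16, 5), Rational(1, 2)))), 2) = Pow(Add(47, Add(-10, Mul(Rational(4, 5), Pow(5, Rational(1, 2))))), 2) = Pow(Add(37, Mul(Rational(4, 5), Pow(5, Rational(1, 2)))), 2)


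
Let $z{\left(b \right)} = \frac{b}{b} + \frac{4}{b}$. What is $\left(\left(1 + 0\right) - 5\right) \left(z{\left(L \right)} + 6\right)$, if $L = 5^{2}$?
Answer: $- \frac{716}{25} \approx -28.64$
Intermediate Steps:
$L = 25$
$z{\left(b \right)} = 1 + \frac{4}{b}$
$\left(\left(1 + 0\right) - 5\right) \left(z{\left(L \right)} + 6\right) = \left(\left(1 + 0\right) - 5\right) \left(\frac{4 + 25}{25} + 6\right) = \left(1 - 5\right) \left(\frac{1}{25} \cdot 29 + 6\right) = - 4 \left(\frac{29}{25} + 6\right) = \left(-4\right) \frac{179}{25} = - \frac{716}{25}$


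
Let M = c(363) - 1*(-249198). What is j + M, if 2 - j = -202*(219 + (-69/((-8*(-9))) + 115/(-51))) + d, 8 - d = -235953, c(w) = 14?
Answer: 3865251/68 ≈ 56842.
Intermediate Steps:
M = 249212 (M = 14 - 1*(-249198) = 14 + 249198 = 249212)
d = 235961 (d = 8 - 1*(-235953) = 8 + 235953 = 235961)
j = -13081165/68 (j = 2 - (-202*(219 + (-69/((-8*(-9))) + 115/(-51))) + 235961) = 2 - (-202*(219 + (-69/72 + 115*(-1/51))) + 235961) = 2 - (-202*(219 + (-69*1/72 - 115/51)) + 235961) = 2 - (-202*(219 + (-23/24 - 115/51)) + 235961) = 2 - (-202*(219 - 437/136) + 235961) = 2 - (-202*29347/136 + 235961) = 2 - (-2964047/68 + 235961) = 2 - 1*13081301/68 = 2 - 13081301/68 = -13081165/68 ≈ -1.9237e+5)
j + M = -13081165/68 + 249212 = 3865251/68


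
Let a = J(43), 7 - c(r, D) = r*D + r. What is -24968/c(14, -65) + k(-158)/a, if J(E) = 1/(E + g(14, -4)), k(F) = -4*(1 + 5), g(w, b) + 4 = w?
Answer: -1173584/903 ≈ -1299.7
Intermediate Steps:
g(w, b) = -4 + w
k(F) = -24 (k(F) = -4*6 = -24)
c(r, D) = 7 - r - D*r (c(r, D) = 7 - (r*D + r) = 7 - (D*r + r) = 7 - (r + D*r) = 7 + (-r - D*r) = 7 - r - D*r)
J(E) = 1/(10 + E) (J(E) = 1/(E + (-4 + 14)) = 1/(E + 10) = 1/(10 + E))
a = 1/53 (a = 1/(10 + 43) = 1/53 ≈ 0.018868)
-24968/c(14, -65) + k(-158)/a = -24968/(7 - 1*14 - 1*(-65)*14) - 24/1/53 = -24968/(7 - 14 + 910) - 24*53 = -24968/903 - 1272 = -1173584/903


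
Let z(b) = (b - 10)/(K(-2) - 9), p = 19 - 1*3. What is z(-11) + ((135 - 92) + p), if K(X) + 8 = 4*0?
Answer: 1024/17 ≈ 60.235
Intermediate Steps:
K(X) = -8 (K(X) = -8 + 4*0 = -8 + 0 = -8)
p = 16 (p = 19 - 3 = 16)
z(b) = 10/17 - b/17 (z(b) = (b - 10)/(-8 - 9) = (-10 + b)/(-17) = (-10 + b)*(-1/17) = 10/17 - b/17)
z(-11) + ((135 - 92) + p) = (10/17 - 1/17*(-11)) + ((135 - 92) + 16) = (10/17 + 11/17) + (43 + 16) = 21/17 + 59 = 1024/17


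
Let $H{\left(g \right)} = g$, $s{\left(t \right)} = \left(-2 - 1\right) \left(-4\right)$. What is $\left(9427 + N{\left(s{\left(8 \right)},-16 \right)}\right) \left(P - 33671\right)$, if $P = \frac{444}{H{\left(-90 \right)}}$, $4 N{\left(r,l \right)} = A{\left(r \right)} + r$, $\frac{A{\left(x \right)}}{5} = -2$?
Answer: $- \frac{634959723}{2} \approx -3.1748 \cdot 10^{8}$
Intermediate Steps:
$A{\left(x \right)} = -10$ ($A{\left(x \right)} = 5 \left(-2\right) = -10$)
$s{\left(t \right)} = 12$ ($s{\left(t \right)} = \left(-3\right) \left(-4\right) = 12$)
$N{\left(r,l \right)} = - \frac{5}{2} + \frac{r}{4}$ ($N{\left(r,l \right)} = \frac{-10 + r}{4} = - \frac{5}{2} + \frac{r}{4}$)
$P = - \frac{74}{15}$ ($P = \frac{444}{-90} = 444 \left(- \frac{1}{90}\right) = - \frac{74}{15} \approx -4.9333$)
$\left(9427 + N{\left(s{\left(8 \right)},-16 \right)}\right) \left(P - 33671\right) = \left(9427 + \left(- \frac{5}{2} + \frac{1}{4} \cdot 12\right)\right) \left(- \frac{74}{15} - 33671\right) = \left(9427 + \left(- \frac{5}{2} + 3\right)\right) \left(- \frac{505139}{15}\right) = \left(9427 + \frac{1}{2}\right) \left(- \frac{505139}{15}\right) = \frac{18855}{2} \left(- \frac{505139}{15}\right) = - \frac{634959723}{2}$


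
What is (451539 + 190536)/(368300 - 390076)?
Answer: -642075/21776 ≈ -29.485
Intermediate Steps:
(451539 + 190536)/(368300 - 390076) = 642075/(-21776) = 642075*(-1/21776) = -642075/21776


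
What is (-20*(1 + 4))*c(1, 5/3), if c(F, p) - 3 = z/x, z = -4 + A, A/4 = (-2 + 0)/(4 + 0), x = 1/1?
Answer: 300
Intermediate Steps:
x = 1
A = -2 (A = 4*((-2 + 0)/(4 + 0)) = 4*(-2/4) = 4*(-2*1/4) = 4*(-1/2) = -2)
z = -6 (z = -4 - 2 = -6)
c(F, p) = -3 (c(F, p) = 3 - 6/1 = 3 - 6*1 = 3 - 6 = -3)
(-20*(1 + 4))*c(1, 5/3) = -20*(1 + 4)*(-3) = -20*5*(-3) = -100*(-3) = 300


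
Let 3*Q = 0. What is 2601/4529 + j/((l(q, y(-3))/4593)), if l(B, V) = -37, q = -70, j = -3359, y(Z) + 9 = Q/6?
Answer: 69872996460/167573 ≈ 4.1697e+5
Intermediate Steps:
Q = 0 (Q = (⅓)*0 = 0)
y(Z) = -9 (y(Z) = -9 + 0/6 = -9 + 0*(⅙) = -9 + 0 = -9)
2601/4529 + j/((l(q, y(-3))/4593)) = 2601/4529 - 3359/((-37/4593)) = 2601*(1/4529) - 3359/((-37*1/4593)) = 2601/4529 - 3359/(-37/4593) = 2601/4529 - 3359*(-4593/37) = 2601/4529 + 15427887/37 = 69872996460/167573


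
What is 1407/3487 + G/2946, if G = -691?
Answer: 1735505/10272702 ≈ 0.16894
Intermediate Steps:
1407/3487 + G/2946 = 1407/3487 - 691/2946 = 1735505/10272702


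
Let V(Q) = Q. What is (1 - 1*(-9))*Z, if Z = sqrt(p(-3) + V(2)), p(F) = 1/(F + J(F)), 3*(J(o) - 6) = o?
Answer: 5*sqrt(10) ≈ 15.811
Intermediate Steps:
J(o) = 6 + o/3
p(F) = 1/(6 + 4*F/3) (p(F) = 1/(F + (6 + F/3)) = 1/(6 + 4*F/3))
Z = sqrt(10)/2 (Z = sqrt(3/(2*(9 + 2*(-3))) + 2) = sqrt(3/(2*(9 - 6)) + 2) = sqrt((3/2)/3 + 2) = sqrt((3/2)*(1/3) + 2) = sqrt(1/2 + 2) = sqrt(5/2) = sqrt(10)/2 ≈ 1.5811)
(1 - 1*(-9))*Z = (1 - 1*(-9))*(sqrt(10)/2) = (1 + 9)*(sqrt(10)/2) = 10*(sqrt(10)/2) = 5*sqrt(10)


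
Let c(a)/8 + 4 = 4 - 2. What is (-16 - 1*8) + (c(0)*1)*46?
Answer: -760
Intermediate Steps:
c(a) = -16 (c(a) = -32 + 8*(4 - 2) = -32 + 8*2 = -32 + 16 = -16)
(-16 - 1*8) + (c(0)*1)*46 = (-16 - 1*8) - 16*1*46 = (-16 - 8) - 16*46 = -24 - 736 = -760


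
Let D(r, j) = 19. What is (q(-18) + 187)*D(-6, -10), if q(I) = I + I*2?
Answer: 2527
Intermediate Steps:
q(I) = 3*I (q(I) = I + 2*I = 3*I)
(q(-18) + 187)*D(-6, -10) = (3*(-18) + 187)*19 = (-54 + 187)*19 = 133*19 = 2527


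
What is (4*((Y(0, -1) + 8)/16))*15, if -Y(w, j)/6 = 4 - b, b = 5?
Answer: 105/2 ≈ 52.500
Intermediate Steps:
Y(w, j) = 6 (Y(w, j) = -6*(4 - 1*5) = -6*(4 - 5) = -6*(-1) = 6)
(4*((Y(0, -1) + 8)/16))*15 = (4*((6 + 8)/16))*15 = (4*(14*(1/16)))*15 = (4*(7/8))*15 = (7/2)*15 = 105/2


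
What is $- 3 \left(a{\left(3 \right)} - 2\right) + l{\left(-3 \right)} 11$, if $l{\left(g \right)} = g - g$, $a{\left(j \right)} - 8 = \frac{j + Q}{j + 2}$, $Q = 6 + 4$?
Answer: $- \frac{129}{5} \approx -25.8$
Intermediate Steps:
$Q = 10$
$a{\left(j \right)} = 8 + \frac{10 + j}{2 + j}$ ($a{\left(j \right)} = 8 + \frac{j + 10}{j + 2} = 8 + \frac{10 + j}{2 + j}$)
$l{\left(g \right)} = 0$
$- 3 \left(a{\left(3 \right)} - 2\right) + l{\left(-3 \right)} 11 = - 3 \left(\frac{26 + 9 \cdot 3}{2 + 3} - 2\right) + 0 \cdot 11 = - 3 \left(\frac{26 + 27}{5} - 2\right) + 0 = - 3 \left(\frac{1}{5} \cdot 53 - 2\right) + 0 = - 3 \left(\frac{53}{5} - 2\right) + 0 = \left(-3\right) \frac{43}{5} + 0 = - \frac{129}{5} + 0 = - \frac{129}{5}$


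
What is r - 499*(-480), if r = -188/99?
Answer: 23712292/99 ≈ 2.3952e+5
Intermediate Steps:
r = -188/99 (r = -188*1/99 = -188/99 ≈ -1.8990)
r - 499*(-480) = -188/99 - 499*(-480) = -188/99 + 239520 = 23712292/99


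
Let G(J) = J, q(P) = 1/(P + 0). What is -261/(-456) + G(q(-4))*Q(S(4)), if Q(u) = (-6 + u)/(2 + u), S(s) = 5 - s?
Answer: 451/456 ≈ 0.98903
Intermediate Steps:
q(P) = 1/P
Q(u) = (-6 + u)/(2 + u)
-261/(-456) + G(q(-4))*Q(S(4)) = -261/(-456) + ((-6 + (5 - 1*4))/(2 + (5 - 1*4)))/(-4) = -261*(-1/456) - (-6 + (5 - 4))/(4*(2 + (5 - 4))) = 87/152 - (-6 + 1)/(4*(2 + 1)) = 87/152 - (-5)/(4*3) = 87/152 - (-5)/12 = 87/152 - 1/4*(-5/3) = 87/152 + 5/12 = 451/456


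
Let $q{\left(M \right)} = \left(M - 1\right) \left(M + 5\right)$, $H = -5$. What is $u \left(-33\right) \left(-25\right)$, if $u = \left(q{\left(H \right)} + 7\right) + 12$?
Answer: $15675$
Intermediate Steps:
$q{\left(M \right)} = \left(-1 + M\right) \left(5 + M\right)$
$u = 19$ ($u = \left(\left(-5 + \left(-5\right)^{2} + 4 \left(-5\right)\right) + 7\right) + 12 = \left(\left(-5 + 25 - 20\right) + 7\right) + 12 = \left(0 + 7\right) + 12 = 7 + 12 = 19$)
$u \left(-33\right) \left(-25\right) = 19 \left(-33\right) \left(-25\right) = \left(-627\right) \left(-25\right) = 15675$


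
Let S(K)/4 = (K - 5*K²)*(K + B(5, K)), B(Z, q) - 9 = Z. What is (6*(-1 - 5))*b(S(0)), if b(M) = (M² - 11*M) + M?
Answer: 0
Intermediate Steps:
B(Z, q) = 9 + Z
S(K) = 4*(14 + K)*(K - 5*K²) (S(K) = 4*((K - 5*K²)*(K + (9 + 5))) = 4*((K - 5*K²)*(K + 14)) = 4*((K - 5*K²)*(14 + K)) = 4*((14 + K)*(K - 5*K²)) = 4*(14 + K)*(K - 5*K²))
b(M) = M² - 10*M
(6*(-1 - 5))*b(S(0)) = (6*(-1 - 5))*((4*0*(14 - 69*0 - 5*0²))*(-10 + 4*0*(14 - 69*0 - 5*0²))) = (6*(-6))*((4*0*(14 + 0 - 5*0))*(-10 + 4*0*(14 + 0 - 5*0))) = -36*4*0*(14 + 0 + 0)*(-10 + 4*0*(14 + 0 + 0)) = -36*4*0*14*(-10 + 4*0*14) = -0*(-10 + 0) = -0*(-10) = -36*0 = 0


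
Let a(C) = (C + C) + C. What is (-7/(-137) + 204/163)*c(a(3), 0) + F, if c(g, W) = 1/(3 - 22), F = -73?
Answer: -1631694/22331 ≈ -73.069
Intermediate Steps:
a(C) = 3*C (a(C) = 2*C + C = 3*C)
c(g, W) = -1/19 (c(g, W) = 1/(-19) = -1/19)
(-7/(-137) + 204/163)*c(a(3), 0) + F = (-7/(-137) + 204/163)*(-1/19) - 73 = (-7*(-1/137) + 204*(1/163))*(-1/19) - 73 = (7/137 + 204/163)*(-1/19) - 73 = (29089/22331)*(-1/19) - 73 = -1531/22331 - 73 = -1631694/22331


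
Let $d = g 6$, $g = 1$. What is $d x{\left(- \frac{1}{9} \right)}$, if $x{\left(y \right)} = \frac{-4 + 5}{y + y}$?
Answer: $-27$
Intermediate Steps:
$d = 6$ ($d = 1 \cdot 6 = 6$)
$x{\left(y \right)} = \frac{1}{2 y}$ ($x{\left(y \right)} = 1 \frac{1}{2 y} = \frac{1}{2 y}$)
$d x{\left(- \frac{1}{9} \right)} = 6 \frac{1}{2 \left(- \frac{1}{9}\right)} = 6 \cdot \frac{1}{2} \left(-9\right) = 6 \left(- \frac{9}{2}\right) = -27$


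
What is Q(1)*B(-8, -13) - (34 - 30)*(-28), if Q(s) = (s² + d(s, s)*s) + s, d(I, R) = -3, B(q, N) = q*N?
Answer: 8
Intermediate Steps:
B(q, N) = N*q
Q(s) = s² - 2*s (Q(s) = (s² - 3*s) + s = s² - 2*s)
Q(1)*B(-8, -13) - (34 - 30)*(-28) = (1*(-2 + 1))*(-13*(-8)) - (34 - 30)*(-28) = (1*(-1))*104 - 4*(-28) = -1*104 - 1*(-112) = -104 + 112 = 8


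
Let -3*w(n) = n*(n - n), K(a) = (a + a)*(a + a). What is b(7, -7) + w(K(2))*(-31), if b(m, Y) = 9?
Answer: 9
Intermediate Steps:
K(a) = 4*a**2 (K(a) = (2*a)*(2*a) = 4*a**2)
w(n) = 0 (w(n) = -n*(n - n)/3 = -n*0/3 = -1/3*0 = 0)
b(7, -7) + w(K(2))*(-31) = 9 + 0*(-31) = 9 + 0 = 9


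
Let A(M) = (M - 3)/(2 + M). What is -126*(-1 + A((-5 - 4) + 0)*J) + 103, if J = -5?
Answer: 1309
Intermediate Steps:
A(M) = (-3 + M)/(2 + M)
-126*(-1 + A((-5 - 4) + 0)*J) + 103 = -126*(-1 + ((-3 + ((-5 - 4) + 0))/(2 + ((-5 - 4) + 0)))*(-5)) + 103 = -126*(-1 + ((-3 + (-9 + 0))/(2 + (-9 + 0)))*(-5)) + 103 = -126*(-1 + ((-3 - 9)/(2 - 9))*(-5)) + 103 = -126*(-1 + (-12/(-7))*(-5)) + 103 = -126*(-1 - ⅐*(-12)*(-5)) + 103 = -126*(-1 + (12/7)*(-5)) + 103 = -126*(-1 - 60/7) + 103 = -126*(-67/7) + 103 = 1206 + 103 = 1309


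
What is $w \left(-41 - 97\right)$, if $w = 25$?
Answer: $-3450$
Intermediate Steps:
$w \left(-41 - 97\right) = 25 \left(-41 - 97\right) = 25 \left(-138\right) = -3450$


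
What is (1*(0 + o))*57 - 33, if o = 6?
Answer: 309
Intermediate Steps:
(1*(0 + o))*57 - 33 = (1*(0 + 6))*57 - 33 = (1*6)*57 - 33 = 6*57 - 33 = 342 - 33 = 309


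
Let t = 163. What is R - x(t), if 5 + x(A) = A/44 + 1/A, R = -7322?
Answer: -52504137/7172 ≈ -7320.7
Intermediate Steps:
x(A) = -5 + 1/A + A/44 (x(A) = -5 + (A/44 + 1/A) = -5 + (1/A + A/44) = -5 + 1/A + A/44)
R - x(t) = -7322 - (-5 + 1/163 + (1/44)*163) = -7322 - (-5 + 1/163 + 163/44) = -7322 - 1*(-9247/7172) = -7322 + 9247/7172 = -52504137/7172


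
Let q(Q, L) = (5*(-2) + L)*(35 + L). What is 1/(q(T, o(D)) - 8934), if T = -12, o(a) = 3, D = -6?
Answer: -1/9200 ≈ -0.00010870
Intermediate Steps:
q(Q, L) = (-10 + L)*(35 + L)
1/(q(T, o(D)) - 8934) = 1/((-350 + 3**2 + 25*3) - 8934) = 1/((-350 + 9 + 75) - 8934) = 1/(-266 - 8934) = 1/(-9200) = -1/9200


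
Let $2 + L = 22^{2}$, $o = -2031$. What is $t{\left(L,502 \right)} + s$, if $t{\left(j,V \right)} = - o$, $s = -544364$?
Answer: $-542333$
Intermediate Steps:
$L = 482$ ($L = -2 + 22^{2} = -2 + 484 = 482$)
$t{\left(j,V \right)} = 2031$ ($t{\left(j,V \right)} = \left(-1\right) \left(-2031\right) = 2031$)
$t{\left(L,502 \right)} + s = 2031 - 544364 = -542333$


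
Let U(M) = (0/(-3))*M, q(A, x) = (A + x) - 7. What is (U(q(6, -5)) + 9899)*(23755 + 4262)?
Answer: 277340283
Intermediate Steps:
q(A, x) = -7 + A + x
U(M) = 0 (U(M) = (0*(-⅓))*M = 0*M = 0)
(U(q(6, -5)) + 9899)*(23755 + 4262) = (0 + 9899)*(23755 + 4262) = 9899*28017 = 277340283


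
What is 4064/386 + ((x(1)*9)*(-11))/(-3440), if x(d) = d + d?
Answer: 3514147/331960 ≈ 10.586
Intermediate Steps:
x(d) = 2*d
4064/386 + ((x(1)*9)*(-11))/(-3440) = 4064/386 + (((2*1)*9)*(-11))/(-3440) = 4064*(1/386) + ((2*9)*(-11))*(-1/3440) = 2032/193 + (18*(-11))*(-1/3440) = 2032/193 - 198*(-1/3440) = 2032/193 + 99/1720 = 3514147/331960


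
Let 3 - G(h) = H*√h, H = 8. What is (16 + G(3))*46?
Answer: 874 - 368*√3 ≈ 236.61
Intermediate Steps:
G(h) = 3 - 8*√h
(16 + G(3))*46 = (16 + (3 - 8*√3))*46 = (19 - 8*√3)*46 = 874 - 368*√3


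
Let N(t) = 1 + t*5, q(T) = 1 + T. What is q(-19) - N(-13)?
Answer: 46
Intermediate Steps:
N(t) = 1 + 5*t
q(-19) - N(-13) = (1 - 19) - (1 + 5*(-13)) = -18 - (1 - 65) = -18 - 1*(-64) = -18 + 64 = 46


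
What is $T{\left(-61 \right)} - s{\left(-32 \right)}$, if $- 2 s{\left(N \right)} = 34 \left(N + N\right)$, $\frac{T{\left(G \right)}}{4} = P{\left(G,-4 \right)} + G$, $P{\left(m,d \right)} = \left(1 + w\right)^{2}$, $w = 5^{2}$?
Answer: $1372$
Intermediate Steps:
$w = 25$
$P{\left(m,d \right)} = 676$ ($P{\left(m,d \right)} = \left(1 + 25\right)^{2} = 26^{2} = 676$)
$T{\left(G \right)} = 2704 + 4 G$ ($T{\left(G \right)} = 4 \left(676 + G\right) = 2704 + 4 G$)
$s{\left(N \right)} = - 34 N$ ($s{\left(N \right)} = - \frac{34 \left(N + N\right)}{2} = - \frac{34 \cdot 2 N}{2} = - \frac{68 N}{2} = - 34 N$)
$T{\left(-61 \right)} - s{\left(-32 \right)} = \left(2704 + 4 \left(-61\right)\right) - \left(-34\right) \left(-32\right) = \left(2704 - 244\right) - 1088 = 2460 - 1088 = 1372$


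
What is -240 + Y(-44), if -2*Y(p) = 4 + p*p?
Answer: -1210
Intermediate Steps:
Y(p) = -2 - p**2/2 (Y(p) = -(4 + p*p)/2 = -(4 + p**2)/2 = -2 - p**2/2)
-240 + Y(-44) = -240 + (-2 - 1/2*(-44)**2) = -240 + (-2 - 1/2*1936) = -240 + (-2 - 968) = -240 - 970 = -1210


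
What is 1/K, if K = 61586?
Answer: 1/61586 ≈ 1.6237e-5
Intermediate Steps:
1/K = 1/61586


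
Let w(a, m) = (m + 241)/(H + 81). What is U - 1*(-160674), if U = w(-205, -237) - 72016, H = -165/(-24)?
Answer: 62326606/703 ≈ 88658.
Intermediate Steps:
H = 55/8 (H = -165*(-1/24) = 55/8 ≈ 6.8750)
w(a, m) = 1928/703 + 8*m/703 (w(a, m) = (m + 241)/(55/8 + 81) = (241 + m)/(703/8) = (241 + m)*(8/703) = 1928/703 + 8*m/703)
U = -50627216/703 (U = (1928/703 + (8/703)*(-237)) - 72016 = (1928/703 - 1896/703) - 72016 = 32/703 - 72016 = -50627216/703 ≈ -72016.)
U - 1*(-160674) = -50627216/703 - 1*(-160674) = -50627216/703 + 160674 = 62326606/703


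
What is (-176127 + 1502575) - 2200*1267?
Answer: -1460952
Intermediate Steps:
(-176127 + 1502575) - 2200*1267 = 1326448 - 2787400 = -1460952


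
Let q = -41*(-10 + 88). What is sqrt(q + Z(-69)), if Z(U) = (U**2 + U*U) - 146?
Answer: sqrt(6178) ≈ 78.600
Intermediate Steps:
Z(U) = -146 + 2*U**2 (Z(U) = (U**2 + U**2) - 146 = 2*U**2 - 146 = -146 + 2*U**2)
q = -3198 (q = -41*78 = -3198)
sqrt(q + Z(-69)) = sqrt(-3198 + (-146 + 2*(-69)**2)) = sqrt(-3198 + (-146 + 2*4761)) = sqrt(-3198 + (-146 + 9522)) = sqrt(-3198 + 9376) = sqrt(6178)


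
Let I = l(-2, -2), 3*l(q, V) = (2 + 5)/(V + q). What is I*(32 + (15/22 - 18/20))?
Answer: -3059/165 ≈ -18.539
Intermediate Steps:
l(q, V) = 7/(3*(V + q)) (l(q, V) = ((2 + 5)/(V + q))/3 = (7/(V + q))/3 = 7/(3*(V + q)))
I = -7/12 (I = 7/(3*(-2 - 2)) = (7/3)/(-4) = (7/3)*(-¼) = -7/12 ≈ -0.58333)
I*(32 + (15/22 - 18/20)) = -7*(32 + (15/22 - 18/20))/12 = -7*(32 + (15*(1/22) - 18*1/20))/12 = -7*(32 + (15/22 - 9/10))/12 = -7*(32 - 12/55)/12 = -7/12*1748/55 = -3059/165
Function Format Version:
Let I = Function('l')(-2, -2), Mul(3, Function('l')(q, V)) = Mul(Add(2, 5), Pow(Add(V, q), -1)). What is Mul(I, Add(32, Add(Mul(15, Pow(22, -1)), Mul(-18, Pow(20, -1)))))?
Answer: Rational(-3059, 165) ≈ -18.539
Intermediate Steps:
Function('l')(q, V) = Mul(Rational(7, 3), Pow(Add(V, q), -1)) (Function('l')(q, V) = Mul(Rational(1, 3), Mul(Add(2, 5), Pow(Add(V, q), -1))) = Mul(Rational(1, 3), Mul(7, Pow(Add(V, q), -1))) = Mul(Rational(7, 3), Pow(Add(V, q), -1)))
I = Rational(-7, 12) (I = Mul(Rational(7, 3), Pow(Add(-2, -2), -1)) = Mul(Rational(7, 3), Pow(-4, -1)) = Mul(Rational(7, 3), Rational(-1, 4)) = Rational(-7, 12) ≈ -0.58333)
Mul(I, Add(32, Add(Mul(15, Pow(22, -1)), Mul(-18, Pow(20, -1))))) = Mul(Rational(-7, 12), Add(32, Add(Mul(15, Pow(22, -1)), Mul(-18, Pow(20, -1))))) = Mul(Rational(-7, 12), Add(32, Add(Mul(15, Rational(1, 22)), Mul(-18, Rational(1, 20))))) = Mul(Rational(-7, 12), Add(32, Add(Rational(15, 22), Rational(-9, 10)))) = Mul(Rational(-7, 12), Add(32, Rational(-12, 55))) = Mul(Rational(-7, 12), Rational(1748, 55)) = Rational(-3059, 165)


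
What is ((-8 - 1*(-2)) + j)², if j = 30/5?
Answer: 0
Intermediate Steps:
j = 6 (j = 30*(⅕) = 6)
((-8 - 1*(-2)) + j)² = ((-8 - 1*(-2)) + 6)² = ((-8 + 2) + 6)² = (-6 + 6)² = 0² = 0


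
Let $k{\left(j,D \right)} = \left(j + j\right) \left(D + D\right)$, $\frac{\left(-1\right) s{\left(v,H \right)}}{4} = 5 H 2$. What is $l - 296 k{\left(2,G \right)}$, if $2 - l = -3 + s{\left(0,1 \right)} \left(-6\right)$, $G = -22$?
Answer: $51861$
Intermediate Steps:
$s{\left(v,H \right)} = - 40 H$ ($s{\left(v,H \right)} = - 4 \cdot 5 H 2 = - 4 \cdot 10 H = - 40 H$)
$k{\left(j,D \right)} = 4 D j$ ($k{\left(j,D \right)} = 2 j 2 D = 4 D j$)
$l = -235$ ($l = 2 - \left(-3 + \left(-40\right) 1 \left(-6\right)\right) = 2 - \left(-3 - -240\right) = 2 - \left(-3 + 240\right) = 2 - 237 = -235$)
$l - 296 k{\left(2,G \right)} = -235 - 296 \cdot 4 \left(-22\right) 2 = -235 - -52096 = -235 + 52096 = 51861$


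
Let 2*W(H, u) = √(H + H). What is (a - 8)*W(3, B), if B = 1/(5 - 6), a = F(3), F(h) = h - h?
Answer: -4*√6 ≈ -9.7980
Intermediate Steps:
F(h) = 0
a = 0
B = -1 (B = 1/(-1) = -1)
W(H, u) = √2*√H/2 (W(H, u) = √(H + H)/2 = √(2*H)/2 = (√2*√H)/2 = √2*√H/2)
(a - 8)*W(3, B) = (0 - 8)*(√2*√3/2) = -4*√6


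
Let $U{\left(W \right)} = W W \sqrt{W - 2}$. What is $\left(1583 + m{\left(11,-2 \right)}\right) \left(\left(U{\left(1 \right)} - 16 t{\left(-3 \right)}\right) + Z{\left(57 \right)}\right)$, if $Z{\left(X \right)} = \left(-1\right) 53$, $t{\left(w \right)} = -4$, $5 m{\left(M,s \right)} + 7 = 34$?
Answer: $\frac{87362}{5} + \frac{7942 i}{5} \approx 17472.0 + 1588.4 i$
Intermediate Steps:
$m{\left(M,s \right)} = \frac{27}{5}$ ($m{\left(M,s \right)} = - \frac{7}{5} + \frac{1}{5} \cdot 34 = - \frac{7}{5} + \frac{34}{5} = \frac{27}{5}$)
$Z{\left(X \right)} = -53$
$U{\left(W \right)} = W^{2} \sqrt{-2 + W}$
$\left(1583 + m{\left(11,-2 \right)}\right) \left(\left(U{\left(1 \right)} - 16 t{\left(-3 \right)}\right) + Z{\left(57 \right)}\right) = \left(1583 + \frac{27}{5}\right) \left(\left(1^{2} \sqrt{-2 + 1} - -64\right) - 53\right) = \frac{7942 \left(\left(1 \sqrt{-1} + 64\right) - 53\right)}{5} = \frac{7942 \left(\left(1 i + 64\right) - 53\right)}{5} = \frac{7942 \left(\left(i + 64\right) - 53\right)}{5} = \frac{7942 \left(\left(64 + i\right) - 53\right)}{5} = \frac{7942 \left(11 + i\right)}{5} = \frac{87362}{5} + \frac{7942 i}{5}$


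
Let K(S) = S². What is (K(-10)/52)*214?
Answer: 5350/13 ≈ 411.54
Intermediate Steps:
(K(-10)/52)*214 = ((-10)²/52)*214 = (100*(1/52))*214 = (25/13)*214 = 5350/13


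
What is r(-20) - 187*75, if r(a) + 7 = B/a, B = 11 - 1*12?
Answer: -280639/20 ≈ -14032.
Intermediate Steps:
B = -1 (B = 11 - 12 = -1)
r(a) = -7 - 1/a
r(-20) - 187*75 = (-7 - 1/(-20)) - 187*75 = (-7 - 1*(-1/20)) - 14025 = (-7 + 1/20) - 14025 = -139/20 - 14025 = -280639/20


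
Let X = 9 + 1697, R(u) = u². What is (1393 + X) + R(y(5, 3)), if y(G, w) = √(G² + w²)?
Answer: 3133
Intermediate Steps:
X = 1706
(1393 + X) + R(y(5, 3)) = (1393 + 1706) + (√(5² + 3²))² = 3099 + (√(25 + 9))² = 3099 + (√34)² = 3099 + 34 = 3133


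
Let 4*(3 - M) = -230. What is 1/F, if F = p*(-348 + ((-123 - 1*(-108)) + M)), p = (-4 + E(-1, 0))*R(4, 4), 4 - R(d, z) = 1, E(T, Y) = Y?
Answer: 1/3630 ≈ 0.00027548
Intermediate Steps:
R(d, z) = 3 (R(d, z) = 4 - 1*1 = 4 - 1 = 3)
M = 121/2 (M = 3 - ¼*(-230) = 3 + 115/2 = 121/2 ≈ 60.500)
p = -12 (p = (-4 + 0)*3 = -4*3 = -12)
F = 3630 (F = -12*(-348 + ((-123 - 1*(-108)) + 121/2)) = -12*(-348 + ((-123 + 108) + 121/2)) = -12*(-348 + (-15 + 121/2)) = -12*(-348 + 91/2) = -12*(-605/2) = 3630)
1/F = 1/3630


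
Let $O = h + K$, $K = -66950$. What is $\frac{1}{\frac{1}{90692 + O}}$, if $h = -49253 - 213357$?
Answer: $-238868$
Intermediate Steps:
$h = -262610$ ($h = -49253 - 213357 = -262610$)
$O = -329560$ ($O = -262610 - 66950 = -329560$)
$\frac{1}{\frac{1}{90692 + O}} = \frac{1}{\frac{1}{90692 - 329560}} = \frac{1}{\frac{1}{-238868}} = \frac{1}{- \frac{1}{238868}} = -238868$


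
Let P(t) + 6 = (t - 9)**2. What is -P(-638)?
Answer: -418603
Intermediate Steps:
P(t) = -6 + (-9 + t)**2 (P(t) = -6 + (t - 9)**2 = -6 + (-9 + t)**2)
-P(-638) = -(-6 + (-9 - 638)**2) = -(-6 + (-647)**2) = -(-6 + 418609) = -1*418603 = -418603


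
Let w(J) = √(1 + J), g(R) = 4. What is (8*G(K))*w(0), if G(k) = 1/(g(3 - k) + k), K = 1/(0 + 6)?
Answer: 48/25 ≈ 1.9200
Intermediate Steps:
K = ⅙ (K = 1/6 = ⅙ ≈ 0.16667)
G(k) = 1/(4 + k)
(8*G(K))*w(0) = (8/(4 + ⅙))*√(1 + 0) = (8/(25/6))*√1 = (8*(6/25))*1 = (48/25)*1 = 48/25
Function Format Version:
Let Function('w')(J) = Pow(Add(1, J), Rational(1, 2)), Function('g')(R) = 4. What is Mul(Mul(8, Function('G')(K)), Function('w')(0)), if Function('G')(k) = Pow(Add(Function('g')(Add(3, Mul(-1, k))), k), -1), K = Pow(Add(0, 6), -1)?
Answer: Rational(48, 25) ≈ 1.9200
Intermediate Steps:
K = Rational(1, 6) (K = Pow(6, -1) = Rational(1, 6) ≈ 0.16667)
Function('G')(k) = Pow(Add(4, k), -1)
Mul(Mul(8, Function('G')(K)), Function('w')(0)) = Mul(Mul(8, Pow(Add(4, Rational(1, 6)), -1)), Pow(Add(1, 0), Rational(1, 2))) = Mul(Mul(8, Pow(Rational(25, 6), -1)), Pow(1, Rational(1, 2))) = Mul(Mul(8, Rational(6, 25)), 1) = Mul(Rational(48, 25), 1) = Rational(48, 25)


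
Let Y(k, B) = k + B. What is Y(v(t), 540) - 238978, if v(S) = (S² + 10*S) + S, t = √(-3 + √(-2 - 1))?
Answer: -238441 + 11*√(-3 + I*√3) + I*√3 ≈ -2.3844e+5 + 21.508*I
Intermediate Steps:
t = √(-3 + I*√3) (t = √(-3 + √(-3)) = √(-3 + I*√3) ≈ 0.48172 + 1.7978*I)
v(S) = S² + 11*S
Y(k, B) = B + k
Y(v(t), 540) - 238978 = (540 + √(-3 + I*√3)*(11 + √(-3 + I*√3))) - 238978 = -238438 + √(-3 + I*√3)*(11 + √(-3 + I*√3))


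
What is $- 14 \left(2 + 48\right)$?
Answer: $-700$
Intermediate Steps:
$- 14 \left(2 + 48\right) = \left(-14\right) 50 = -700$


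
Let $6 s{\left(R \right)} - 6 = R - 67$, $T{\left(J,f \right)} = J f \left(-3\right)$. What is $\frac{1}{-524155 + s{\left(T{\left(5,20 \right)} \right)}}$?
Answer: $- \frac{6}{3145291} \approx -1.9076 \cdot 10^{-6}$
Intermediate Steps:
$T{\left(J,f \right)} = - 3 J f$
$s{\left(R \right)} = - \frac{61}{6} + \frac{R}{6}$ ($s{\left(R \right)} = 1 + \frac{R - 67}{6} = 1 + \frac{-67 + R}{6} = 1 + \left(- \frac{67}{6} + \frac{R}{6}\right) = - \frac{61}{6} + \frac{R}{6}$)
$\frac{1}{-524155 + s{\left(T{\left(5,20 \right)} \right)}} = \frac{1}{-524155 + \left(- \frac{61}{6} + \frac{\left(-3\right) 5 \cdot 20}{6}\right)} = \frac{1}{-524155 + \left(- \frac{61}{6} + \frac{1}{6} \left(-300\right)\right)} = \frac{1}{-524155 - \frac{361}{6}} = \frac{1}{- \frac{3145291}{6}} = - \frac{6}{3145291}$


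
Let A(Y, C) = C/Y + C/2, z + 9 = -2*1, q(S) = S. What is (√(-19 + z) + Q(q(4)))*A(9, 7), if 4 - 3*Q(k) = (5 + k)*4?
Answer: -1232/27 + 77*I*√30/18 ≈ -45.63 + 23.43*I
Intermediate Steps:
z = -11 (z = -9 - 2*1 = -9 - 2 = -11)
Q(k) = -16/3 - 4*k/3 (Q(k) = 4/3 - (5 + k)*4/3 = 4/3 - (20 + 4*k)/3 = 4/3 + (-20/3 - 4*k/3) = -16/3 - 4*k/3)
A(Y, C) = C/2 + C/Y (A(Y, C) = C/Y + C*(½) = C/Y + C/2 = C/2 + C/Y)
(√(-19 + z) + Q(q(4)))*A(9, 7) = (√(-19 - 11) + (-16/3 - 4/3*4))*((½)*7 + 7/9) = (√(-30) + (-16/3 - 16/3))*(7/2 + 7*(⅑)) = (I*√30 - 32/3)*(7/2 + 7/9) = (-32/3 + I*√30)*(77/18) = -1232/27 + 77*I*√30/18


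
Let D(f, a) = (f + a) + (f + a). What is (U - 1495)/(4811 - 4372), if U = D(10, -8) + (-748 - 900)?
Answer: -3139/439 ≈ -7.1503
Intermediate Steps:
D(f, a) = 2*a + 2*f (D(f, a) = (a + f) + (a + f) = 2*a + 2*f)
U = -1644 (U = (2*(-8) + 2*10) + (-748 - 900) = (-16 + 20) - 1648 = 4 - 1648 = -1644)
(U - 1495)/(4811 - 4372) = (-1644 - 1495)/(4811 - 4372) = -3139/439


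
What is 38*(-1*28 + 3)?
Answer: -950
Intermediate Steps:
38*(-1*28 + 3) = 38*(-28 + 3) = 38*(-25) = -950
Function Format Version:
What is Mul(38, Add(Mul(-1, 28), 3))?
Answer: -950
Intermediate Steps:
Mul(38, Add(Mul(-1, 28), 3)) = Mul(38, Add(-28, 3)) = Mul(38, -25) = -950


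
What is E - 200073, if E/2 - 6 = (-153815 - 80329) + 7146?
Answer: -654057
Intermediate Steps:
E = -453984 (E = 12 + 2*((-153815 - 80329) + 7146) = 12 + 2*(-234144 + 7146) = 12 + 2*(-226998) = 12 - 453996 = -453984)
E - 200073 = -453984 - 200073 = -654057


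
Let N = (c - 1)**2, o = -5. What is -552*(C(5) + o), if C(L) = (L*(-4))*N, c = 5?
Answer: 179400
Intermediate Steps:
N = 16 (N = (5 - 1)**2 = 4**2 = 16)
C(L) = -64*L (C(L) = (L*(-4))*16 = -4*L*16 = -64*L)
-552*(C(5) + o) = -552*(-64*5 - 5) = -552*(-320 - 5) = -552*(-325) = -92*(-1950) = 179400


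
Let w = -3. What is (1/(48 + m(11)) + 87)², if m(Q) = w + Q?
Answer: 23746129/3136 ≈ 7572.1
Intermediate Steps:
m(Q) = -3 + Q
(1/(48 + m(11)) + 87)² = (1/(48 + (-3 + 11)) + 87)² = (1/(48 + 8) + 87)² = (1/56 + 87)² = (4873/56)² = 23746129/3136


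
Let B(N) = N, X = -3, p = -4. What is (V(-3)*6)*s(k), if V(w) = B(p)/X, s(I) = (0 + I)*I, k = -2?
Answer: 32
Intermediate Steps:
s(I) = I² (s(I) = I*I = I²)
V(w) = 4/3 (V(w) = -4/(-3) = -4*(-⅓) = 4/3)
(V(-3)*6)*s(k) = ((4/3)*6)*(-2)² = 8*4 = 32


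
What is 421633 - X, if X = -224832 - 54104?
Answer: 700569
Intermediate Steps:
X = -278936
421633 - X = 421633 - 1*(-278936) = 421633 + 278936 = 700569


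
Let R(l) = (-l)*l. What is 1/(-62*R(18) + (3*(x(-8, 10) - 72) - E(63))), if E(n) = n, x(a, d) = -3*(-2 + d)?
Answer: 1/19737 ≈ 5.0666e-5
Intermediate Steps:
x(a, d) = 6 - 3*d
R(l) = -l²
1/(-62*R(18) + (3*(x(-8, 10) - 72) - E(63))) = 1/(-(-62)*18² + (3*((6 - 3*10) - 72) - 1*63)) = 1/(-(-62)*324 + (3*((6 - 30) - 72) - 63)) = 1/(-62*(-324) + (3*(-24 - 72) - 63)) = 1/(20088 + (3*(-96) - 63)) = 1/(20088 + (-288 - 63)) = 1/(20088 - 351) = 1/19737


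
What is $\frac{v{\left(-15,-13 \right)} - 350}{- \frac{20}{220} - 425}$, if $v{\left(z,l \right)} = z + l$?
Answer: $\frac{297}{334} \approx 0.88922$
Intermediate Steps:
$v{\left(z,l \right)} = l + z$
$\frac{v{\left(-15,-13 \right)} - 350}{- \frac{20}{220} - 425} = \frac{\left(-13 - 15\right) - 350}{- \frac{20}{220} - 425} = \frac{-28 - 350}{\left(-20\right) \frac{1}{220} - 425} = - \frac{378}{- \frac{1}{11} - 425} = - \frac{378}{- \frac{4676}{11}} = \left(-378\right) \left(- \frac{11}{4676}\right) = \frac{297}{334}$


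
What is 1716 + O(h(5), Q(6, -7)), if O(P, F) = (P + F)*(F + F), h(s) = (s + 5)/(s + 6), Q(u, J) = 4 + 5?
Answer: 20838/11 ≈ 1894.4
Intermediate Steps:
Q(u, J) = 9
h(s) = (5 + s)/(6 + s)
O(P, F) = 2*F*(F + P) (O(P, F) = (F + P)*(2*F) = 2*F*(F + P))
1716 + O(h(5), Q(6, -7)) = 1716 + 2*9*(9 + (5 + 5)/(6 + 5)) = 1716 + 2*9*(9 + 10/11) = 1716 + 2*9*(109/11) = 1716 + 1962/11 = 20838/11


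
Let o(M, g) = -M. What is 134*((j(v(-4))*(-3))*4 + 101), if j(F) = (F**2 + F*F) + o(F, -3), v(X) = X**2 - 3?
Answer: -509066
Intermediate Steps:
v(X) = -3 + X**2
j(F) = -F + 2*F**2 (j(F) = (F**2 + F*F) - F = (F**2 + F**2) - F = 2*F**2 - F = -F + 2*F**2)
134*((j(v(-4))*(-3))*4 + 101) = 134*((((-3 + (-4)**2)*(-1 + 2*(-3 + (-4)**2)))*(-3))*4 + 101) = 134*((((-3 + 16)*(-1 + 2*(-3 + 16)))*(-3))*4 + 101) = 134*(((13*(-1 + 2*13))*(-3))*4 + 101) = 134*(((13*(-1 + 26))*(-3))*4 + 101) = 134*(((13*25)*(-3))*4 + 101) = 134*((325*(-3))*4 + 101) = 134*(-975*4 + 101) = 134*(-3900 + 101) = 134*(-3799) = -509066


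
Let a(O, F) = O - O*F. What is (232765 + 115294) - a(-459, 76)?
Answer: 313634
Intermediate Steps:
a(O, F) = O - F*O
(232765 + 115294) - a(-459, 76) = (232765 + 115294) - (-459)*(1 - 1*76) = 348059 - (-459)*(1 - 76) = 348059 - (-459)*(-75) = 348059 - 1*34425 = 348059 - 34425 = 313634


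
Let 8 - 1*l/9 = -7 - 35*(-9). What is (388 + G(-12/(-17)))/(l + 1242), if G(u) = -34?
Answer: -59/243 ≈ -0.24280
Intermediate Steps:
l = -2700 (l = 72 - 9*(-7 - 35*(-9)) = 72 - 9*(-7 + 315) = 72 - 9*308 = 72 - 2772 = -2700)
(388 + G(-12/(-17)))/(l + 1242) = (388 - 34)/(-2700 + 1242) = 354/(-1458) = 354*(-1/1458) = -59/243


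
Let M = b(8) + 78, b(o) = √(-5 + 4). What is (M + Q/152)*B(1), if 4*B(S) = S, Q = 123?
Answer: 11979/608 + I/4 ≈ 19.702 + 0.25*I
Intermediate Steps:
b(o) = I (b(o) = √(-1) = I)
B(S) = S/4
M = 78 + I (M = I + 78 = 78 + I ≈ 78.0 + 1.0*I)
(M + Q/152)*B(1) = ((78 + I) + 123/152)*((¼)*1) = ((78 + I) + 123*(1/152))*(¼) = ((78 + I) + 123/152)*(¼) = (11979/152 + I)*(¼) = 11979/608 + I/4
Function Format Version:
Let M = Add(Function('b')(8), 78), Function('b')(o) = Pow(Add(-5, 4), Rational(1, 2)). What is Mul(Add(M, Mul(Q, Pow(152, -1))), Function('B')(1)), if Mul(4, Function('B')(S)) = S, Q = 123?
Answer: Add(Rational(11979, 608), Mul(Rational(1, 4), I)) ≈ Add(19.702, Mul(0.25000, I))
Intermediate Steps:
Function('b')(o) = I (Function('b')(o) = Pow(-1, Rational(1, 2)) = I)
Function('B')(S) = Mul(Rational(1, 4), S)
M = Add(78, I) (M = Add(I, 78) = Add(78, I) ≈ Add(78.000, Mul(1.0000, I)))
Mul(Add(M, Mul(Q, Pow(152, -1))), Function('B')(1)) = Mul(Add(Add(78, I), Mul(123, Pow(152, -1))), Mul(Rational(1, 4), 1)) = Mul(Add(Add(78, I), Mul(123, Rational(1, 152))), Rational(1, 4)) = Mul(Add(Add(78, I), Rational(123, 152)), Rational(1, 4)) = Mul(Add(Rational(11979, 152), I), Rational(1, 4)) = Add(Rational(11979, 608), Mul(Rational(1, 4), I))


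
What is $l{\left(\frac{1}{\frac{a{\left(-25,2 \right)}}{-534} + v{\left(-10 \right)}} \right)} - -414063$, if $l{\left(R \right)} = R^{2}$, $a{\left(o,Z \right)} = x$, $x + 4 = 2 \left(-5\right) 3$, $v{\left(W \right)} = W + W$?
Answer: $\frac{11732197340016}{28334329} \approx 4.1406 \cdot 10^{5}$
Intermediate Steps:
$v{\left(W \right)} = 2 W$
$x = -34$ ($x = -4 + 2 \left(-5\right) 3 = -4 - 30 = -34$)
$a{\left(o,Z \right)} = -34$
$l{\left(\frac{1}{\frac{a{\left(-25,2 \right)}}{-534} + v{\left(-10 \right)}} \right)} - -414063 = \left(\frac{1}{- \frac{34}{-534} + 2 \left(-10\right)}\right)^{2} - -414063 = \left(\frac{1}{\left(-34\right) \left(- \frac{1}{534}\right) - 20}\right)^{2} + 414063 = \left(\frac{1}{\frac{17}{267} - 20}\right)^{2} + 414063 = \left(\frac{1}{- \frac{5323}{267}}\right)^{2} + 414063 = \left(- \frac{267}{5323}\right)^{2} + 414063 = \frac{71289}{28334329} + 414063 = \frac{11732197340016}{28334329}$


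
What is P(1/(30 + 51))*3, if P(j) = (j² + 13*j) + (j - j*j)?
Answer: 14/27 ≈ 0.51852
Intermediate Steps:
P(j) = 14*j (P(j) = (j² + 13*j) + (j - j²) = 14*j)
P(1/(30 + 51))*3 = (14/(30 + 51))*3 = (14/81)*3 = 14/27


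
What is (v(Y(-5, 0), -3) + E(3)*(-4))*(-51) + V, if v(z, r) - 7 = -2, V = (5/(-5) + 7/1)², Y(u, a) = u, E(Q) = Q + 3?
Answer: 1005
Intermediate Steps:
E(Q) = 3 + Q
V = 36 (V = (5*(-⅕) + 7*1)² = (-1 + 7)² = 6² = 36)
v(z, r) = 5 (v(z, r) = 7 - 2 = 5)
(v(Y(-5, 0), -3) + E(3)*(-4))*(-51) + V = (5 + (3 + 3)*(-4))*(-51) + 36 = (5 + 6*(-4))*(-51) + 36 = (5 - 24)*(-51) + 36 = -19*(-51) + 36 = 969 + 36 = 1005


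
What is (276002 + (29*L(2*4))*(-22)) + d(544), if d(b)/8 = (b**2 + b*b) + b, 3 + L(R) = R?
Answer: 5012140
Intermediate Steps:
L(R) = -3 + R
d(b) = 8*b + 16*b**2 (d(b) = 8*((b**2 + b*b) + b) = 8*((b**2 + b**2) + b) = 8*(2*b**2 + b) = 8*(b + 2*b**2) = 8*b + 16*b**2)
(276002 + (29*L(2*4))*(-22)) + d(544) = (276002 + (29*(-3 + 2*4))*(-22)) + 8*544*(1 + 2*544) = (276002 + (29*(-3 + 8))*(-22)) + 8*544*(1 + 1088) = (276002 + (29*5)*(-22)) + 8*544*1089 = (276002 + 145*(-22)) + 4739328 = (276002 - 3190) + 4739328 = 272812 + 4739328 = 5012140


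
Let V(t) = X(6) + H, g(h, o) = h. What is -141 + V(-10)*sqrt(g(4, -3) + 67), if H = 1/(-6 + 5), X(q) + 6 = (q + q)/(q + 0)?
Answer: -141 - 5*sqrt(71) ≈ -183.13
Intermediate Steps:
X(q) = -4 (X(q) = -6 + (q + q)/(q + 0) = -6 + (2*q)/q = -6 + 2 = -4)
H = -1 (H = 1/(-1) = -1)
V(t) = -5 (V(t) = -4 - 1 = -5)
-141 + V(-10)*sqrt(g(4, -3) + 67) = -141 - 5*sqrt(4 + 67) = -141 - 5*sqrt(71)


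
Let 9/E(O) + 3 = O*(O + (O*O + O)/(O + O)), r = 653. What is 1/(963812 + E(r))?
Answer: 639937/616778959853 ≈ 1.0375e-6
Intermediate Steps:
E(O) = 9/(-3 + O*(O + (O + O**2)/(2*O))) (E(O) = 9/(-3 + O*(O + (O*O + O)/(O + O))) = 9/(-3 + O*(O + (O**2 + O)/((2*O)))) = 9/(-3 + O*(O + (O + O**2)*(1/(2*O)))) = 9/(-3 + O*(O + (O + O**2)/(2*O))))
1/(963812 + E(r)) = 1/(963812 + 18/(-6 + 653 + 3*653**2)) = 1/(963812 + 18/(-6 + 653 + 3*426409)) = 1/(963812 + 18/(-6 + 653 + 1279227)) = 1/(963812 + 18/1279874) = 1/(963812 + 18*(1/1279874)) = 1/(963812 + 9/639937) = 1/(616778959853/639937) = 639937/616778959853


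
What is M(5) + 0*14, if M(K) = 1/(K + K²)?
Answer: 1/30 ≈ 0.033333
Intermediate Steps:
M(5) + 0*14 = 1/(5*(1 + 5)) + 0*14 = (⅕)/6 + 0 = (⅕)*(⅙) + 0 = 1/30 + 0 = 1/30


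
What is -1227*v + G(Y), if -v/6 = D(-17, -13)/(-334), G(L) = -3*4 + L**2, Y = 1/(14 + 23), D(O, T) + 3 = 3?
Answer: -16427/1369 ≈ -11.999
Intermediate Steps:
D(O, T) = 0 (D(O, T) = -3 + 3 = 0)
Y = 1/37 ≈ 0.027027
G(L) = -12 + L**2
v = 0 (v = -0/(-334) = -0*(-1)/334 = -6*0 = 0)
-1227*v + G(Y) = -1227*0 + (-12 + (1/37)**2) = 0 + (-12 + 1/1369) = 0 - 16427/1369 = -16427/1369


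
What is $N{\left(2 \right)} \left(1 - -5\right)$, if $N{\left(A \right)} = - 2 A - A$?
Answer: $-36$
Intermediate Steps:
$N{\left(A \right)} = - 3 A$
$N{\left(2 \right)} \left(1 - -5\right) = \left(-3\right) 2 \left(1 - -5\right) = - 6 \left(1 + 5\right) = \left(-6\right) 6 = -36$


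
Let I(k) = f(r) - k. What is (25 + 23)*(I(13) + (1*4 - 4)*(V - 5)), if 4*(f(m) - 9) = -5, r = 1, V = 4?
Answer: -252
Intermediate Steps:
f(m) = 31/4 (f(m) = 9 + (¼)*(-5) = 9 - 5/4 = 31/4)
I(k) = 31/4 - k
(25 + 23)*(I(13) + (1*4 - 4)*(V - 5)) = (25 + 23)*((31/4 - 1*13) + (1*4 - 4)*(4 - 5)) = 48*((31/4 - 13) + (4 - 4)*(-1)) = 48*(-21/4 + 0*(-1)) = 48*(-21/4 + 0) = 48*(-21/4) = -252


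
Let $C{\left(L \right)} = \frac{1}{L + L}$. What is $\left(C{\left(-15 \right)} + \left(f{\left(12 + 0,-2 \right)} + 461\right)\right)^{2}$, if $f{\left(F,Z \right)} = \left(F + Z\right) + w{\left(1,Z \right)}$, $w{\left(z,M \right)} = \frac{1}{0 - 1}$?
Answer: $\frac{198781801}{900} \approx 2.2087 \cdot 10^{5}$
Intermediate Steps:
$w{\left(z,M \right)} = -1$ ($w{\left(z,M \right)} = \frac{1}{-1} = -1$)
$f{\left(F,Z \right)} = -1 + F + Z$ ($f{\left(F,Z \right)} = \left(F + Z\right) - 1 = -1 + F + Z$)
$C{\left(L \right)} = \frac{1}{2 L}$
$\left(C{\left(-15 \right)} + \left(f{\left(12 + 0,-2 \right)} + 461\right)\right)^{2} = \left(\frac{1}{2 \left(-15\right)} + \left(\left(-1 + \left(12 + 0\right) - 2\right) + 461\right)\right)^{2} = \left(\frac{1}{2} \left(- \frac{1}{15}\right) + \left(\left(-1 + 12 - 2\right) + 461\right)\right)^{2} = \left(- \frac{1}{30} + \left(9 + 461\right)\right)^{2} = \left(- \frac{1}{30} + 470\right)^{2} = \left(\frac{14099}{30}\right)^{2} = \frac{198781801}{900}$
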